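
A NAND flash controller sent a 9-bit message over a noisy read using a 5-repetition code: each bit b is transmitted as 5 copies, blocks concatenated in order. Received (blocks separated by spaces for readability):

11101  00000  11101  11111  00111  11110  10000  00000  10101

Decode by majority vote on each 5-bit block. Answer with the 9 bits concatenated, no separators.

101111001

Block 1 (11101): 4 ones → 1
Block 2 (00000): 0 ones → 0
Block 3 (11101): 4 ones → 1
Block 4 (11111): 5 ones → 1
Block 5 (00111): 3 ones → 1
Block 6 (11110): 4 ones → 1
Block 7 (10000): 1 one → 0
Block 8 (00000): 0 ones → 0
Block 9 (10101): 3 ones → 1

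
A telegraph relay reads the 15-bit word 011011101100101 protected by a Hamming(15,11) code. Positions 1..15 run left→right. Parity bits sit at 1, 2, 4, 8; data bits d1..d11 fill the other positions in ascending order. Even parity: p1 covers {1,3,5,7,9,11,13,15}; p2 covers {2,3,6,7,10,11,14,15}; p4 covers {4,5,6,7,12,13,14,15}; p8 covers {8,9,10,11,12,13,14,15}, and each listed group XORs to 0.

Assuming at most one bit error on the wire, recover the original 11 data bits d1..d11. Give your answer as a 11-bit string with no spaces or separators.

s1 (pos 1,3,5,7,9,11,13,15): 0⊕1⊕1⊕1⊕1⊕0⊕1⊕1 = 0
s2 (pos 2,3,6,7,10,11,14,15): 1⊕1⊕1⊕1⊕1⊕0⊕0⊕1 = 0
s4 (pos 4,5,6,7,12,13,14,15): 0⊕1⊕1⊕1⊕0⊕1⊕0⊕1 = 1
s8 (pos 8,9,10,11,12,13,14,15): 0⊕1⊕1⊕0⊕0⊕1⊕0⊕1 = 0
Syndrome s8…s1 = 0100 → error at position 4.
Flip position 4: 011011101100101 → 011111101100101
Read data bits from positions 3,5,6,7,9,10,11,12,13,14,15: 11111100101

11111100101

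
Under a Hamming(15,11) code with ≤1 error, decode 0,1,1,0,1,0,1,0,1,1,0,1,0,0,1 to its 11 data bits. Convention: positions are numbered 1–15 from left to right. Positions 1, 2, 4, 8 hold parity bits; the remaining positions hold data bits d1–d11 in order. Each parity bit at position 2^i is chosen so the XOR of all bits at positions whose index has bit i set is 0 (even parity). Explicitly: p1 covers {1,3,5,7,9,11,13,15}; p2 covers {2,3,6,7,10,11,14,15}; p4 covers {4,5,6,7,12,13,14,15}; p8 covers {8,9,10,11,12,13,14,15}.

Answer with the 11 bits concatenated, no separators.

s1 (pos 1,3,5,7,9,11,13,15): 0⊕1⊕1⊕1⊕1⊕0⊕0⊕1 = 1
s2 (pos 2,3,6,7,10,11,14,15): 1⊕1⊕0⊕1⊕1⊕0⊕0⊕1 = 1
s4 (pos 4,5,6,7,12,13,14,15): 0⊕1⊕0⊕1⊕1⊕0⊕0⊕1 = 0
s8 (pos 8,9,10,11,12,13,14,15): 0⊕1⊕1⊕0⊕1⊕0⊕0⊕1 = 0
Syndrome s8…s1 = 0011 → error at position 3.
Flip position 3: 011010101101001 → 010010101101001
Read data bits from positions 3,5,6,7,9,10,11,12,13,14,15: 01011101001

01011101001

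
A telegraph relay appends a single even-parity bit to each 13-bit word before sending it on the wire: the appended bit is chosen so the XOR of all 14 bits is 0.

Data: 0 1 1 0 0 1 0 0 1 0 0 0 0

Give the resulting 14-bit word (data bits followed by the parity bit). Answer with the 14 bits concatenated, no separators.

XOR of the 13 data bits: 0⊕1⊕1⊕0⊕0⊕1⊕0⊕0⊕1⊕0⊕0⊕0⊕0 = 0
Parity bit = 0 (so all 14 bits XOR to 0).

01100100100000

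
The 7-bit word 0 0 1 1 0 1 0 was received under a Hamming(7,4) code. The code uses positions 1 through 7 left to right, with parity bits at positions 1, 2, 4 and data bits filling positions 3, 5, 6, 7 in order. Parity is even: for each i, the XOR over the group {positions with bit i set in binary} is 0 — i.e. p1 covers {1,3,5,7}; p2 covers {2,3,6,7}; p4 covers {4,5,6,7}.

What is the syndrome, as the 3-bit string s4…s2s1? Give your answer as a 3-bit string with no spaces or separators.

s1 (pos 1,3,5,7): 0⊕1⊕0⊕0 = 1
s2 (pos 2,3,6,7): 0⊕1⊕1⊕0 = 0
s4 (pos 4,5,6,7): 1⊕0⊕1⊕0 = 0
Syndrome s4…s1 = 001 → error at position 1.

001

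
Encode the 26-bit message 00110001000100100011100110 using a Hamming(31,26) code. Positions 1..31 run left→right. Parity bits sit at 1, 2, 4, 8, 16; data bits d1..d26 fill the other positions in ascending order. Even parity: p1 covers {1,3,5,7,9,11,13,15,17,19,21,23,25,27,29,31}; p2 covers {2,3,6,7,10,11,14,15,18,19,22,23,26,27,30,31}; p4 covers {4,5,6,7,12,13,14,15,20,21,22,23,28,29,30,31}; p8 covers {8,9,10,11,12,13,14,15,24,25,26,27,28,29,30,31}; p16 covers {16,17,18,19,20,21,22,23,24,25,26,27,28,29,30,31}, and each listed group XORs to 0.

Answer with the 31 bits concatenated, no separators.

0000011000010001100100011100110

Place data at non-parity positions: p1 p2 0 p4 0 1 1 p8 0 0 0 1 0 0 0 p16 1 0 0 1 0 0 0 1 1 1 0 0 1 1 0
p1 (pos 1,3,5,7,9,11,13,15,17,19,21,23,25,27,29,31): XOR of data positions = 0⊕0⊕1⊕0⊕0⊕0⊕0⊕1⊕0⊕0⊕0⊕1⊕0⊕1⊕0 = 0
p2 (pos 2,3,6,7,10,11,14,15,18,19,22,23,26,27,30,31): XOR of data positions = 0⊕1⊕1⊕0⊕0⊕0⊕0⊕0⊕0⊕0⊕0⊕1⊕0⊕1⊕0 = 0
p4 (pos 4,5,6,7,12,13,14,15,20,21,22,23,28,29,30,31): XOR of data positions = 0⊕1⊕1⊕1⊕0⊕0⊕0⊕1⊕0⊕0⊕0⊕0⊕1⊕1⊕0 = 0
p8 (pos 8,9,10,11,12,13,14,15,24,25,26,27,28,29,30,31): XOR of data positions = 0⊕0⊕0⊕1⊕0⊕0⊕0⊕1⊕1⊕1⊕0⊕0⊕1⊕1⊕0 = 0
p16 (pos 16,17,18,19,20,21,22,23,24,25,26,27,28,29,30,31): XOR of data positions = 1⊕0⊕0⊕1⊕0⊕0⊕0⊕1⊕1⊕1⊕0⊕0⊕1⊕1⊕0 = 1
Codeword: 0000011000010001100100011100110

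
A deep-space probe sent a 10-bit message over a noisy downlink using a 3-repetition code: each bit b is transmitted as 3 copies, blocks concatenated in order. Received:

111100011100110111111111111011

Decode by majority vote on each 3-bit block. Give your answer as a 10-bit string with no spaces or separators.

1010111111

Block 1 (111): 3 ones → 1
Block 2 (100): 1 one → 0
Block 3 (011): 2 ones → 1
Block 4 (100): 1 one → 0
Block 5 (110): 2 ones → 1
Block 6 (111): 3 ones → 1
Block 7 (111): 3 ones → 1
Block 8 (111): 3 ones → 1
Block 9 (111): 3 ones → 1
Block 10 (011): 2 ones → 1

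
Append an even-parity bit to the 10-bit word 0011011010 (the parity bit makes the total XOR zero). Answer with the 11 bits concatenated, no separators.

XOR of the 10 data bits: 0⊕0⊕1⊕1⊕0⊕1⊕1⊕0⊕1⊕0 = 1
Parity bit = 1 (so all 11 bits XOR to 0).

00110110101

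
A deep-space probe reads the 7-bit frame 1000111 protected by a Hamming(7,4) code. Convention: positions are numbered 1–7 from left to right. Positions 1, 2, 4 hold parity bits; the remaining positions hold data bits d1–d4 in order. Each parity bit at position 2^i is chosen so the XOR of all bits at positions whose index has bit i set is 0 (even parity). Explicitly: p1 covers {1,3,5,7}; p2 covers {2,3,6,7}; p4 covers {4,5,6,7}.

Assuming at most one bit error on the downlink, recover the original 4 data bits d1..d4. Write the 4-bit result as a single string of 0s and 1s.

0011

s1 (pos 1,3,5,7): 1⊕0⊕1⊕1 = 1
s2 (pos 2,3,6,7): 0⊕0⊕1⊕1 = 0
s4 (pos 4,5,6,7): 0⊕1⊕1⊕1 = 1
Syndrome s4…s1 = 101 → error at position 5.
Flip position 5: 1000111 → 1000011
Read data bits from positions 3,5,6,7: 0011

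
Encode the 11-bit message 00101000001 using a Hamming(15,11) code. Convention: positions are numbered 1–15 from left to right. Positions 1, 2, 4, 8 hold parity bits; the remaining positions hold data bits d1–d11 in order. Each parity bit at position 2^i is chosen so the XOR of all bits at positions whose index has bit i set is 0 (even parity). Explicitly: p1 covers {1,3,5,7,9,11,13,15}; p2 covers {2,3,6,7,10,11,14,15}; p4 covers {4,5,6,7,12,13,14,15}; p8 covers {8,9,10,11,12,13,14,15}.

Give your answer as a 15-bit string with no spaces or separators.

Place data at non-parity positions: p1 p2 0 p4 0 1 0 p8 1 0 0 0 0 0 1
p1 (pos 1,3,5,7,9,11,13,15): XOR of data positions = 0⊕0⊕0⊕1⊕0⊕0⊕1 = 0
p2 (pos 2,3,6,7,10,11,14,15): XOR of data positions = 0⊕1⊕0⊕0⊕0⊕0⊕1 = 0
p4 (pos 4,5,6,7,12,13,14,15): XOR of data positions = 0⊕1⊕0⊕0⊕0⊕0⊕1 = 0
p8 (pos 8,9,10,11,12,13,14,15): XOR of data positions = 1⊕0⊕0⊕0⊕0⊕0⊕1 = 0
Codeword: 000001001000001

000001001000001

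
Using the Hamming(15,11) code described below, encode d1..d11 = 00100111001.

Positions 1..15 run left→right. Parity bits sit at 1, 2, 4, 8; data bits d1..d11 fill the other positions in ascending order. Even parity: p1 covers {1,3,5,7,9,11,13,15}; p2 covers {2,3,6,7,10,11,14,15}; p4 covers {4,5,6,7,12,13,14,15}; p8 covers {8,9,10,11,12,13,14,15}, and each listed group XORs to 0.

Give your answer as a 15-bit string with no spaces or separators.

Place data at non-parity positions: p1 p2 0 p4 0 1 0 p8 0 1 1 1 0 0 1
p1 (pos 1,3,5,7,9,11,13,15): XOR of data positions = 0⊕0⊕0⊕0⊕1⊕0⊕1 = 0
p2 (pos 2,3,6,7,10,11,14,15): XOR of data positions = 0⊕1⊕0⊕1⊕1⊕0⊕1 = 0
p4 (pos 4,5,6,7,12,13,14,15): XOR of data positions = 0⊕1⊕0⊕1⊕0⊕0⊕1 = 1
p8 (pos 8,9,10,11,12,13,14,15): XOR of data positions = 0⊕1⊕1⊕1⊕0⊕0⊕1 = 0
Codeword: 000101000111001

000101000111001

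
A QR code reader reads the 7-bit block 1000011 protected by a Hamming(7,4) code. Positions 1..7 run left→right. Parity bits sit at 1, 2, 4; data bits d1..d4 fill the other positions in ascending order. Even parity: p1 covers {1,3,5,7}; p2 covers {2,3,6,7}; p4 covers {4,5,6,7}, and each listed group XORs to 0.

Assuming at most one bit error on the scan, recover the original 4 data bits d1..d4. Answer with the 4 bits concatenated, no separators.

0011

s1 (pos 1,3,5,7): 1⊕0⊕0⊕1 = 0
s2 (pos 2,3,6,7): 0⊕0⊕1⊕1 = 0
s4 (pos 4,5,6,7): 0⊕0⊕1⊕1 = 0
Syndrome s4…s1 = 000 → no error.
Read data bits from positions 3,5,6,7: 0011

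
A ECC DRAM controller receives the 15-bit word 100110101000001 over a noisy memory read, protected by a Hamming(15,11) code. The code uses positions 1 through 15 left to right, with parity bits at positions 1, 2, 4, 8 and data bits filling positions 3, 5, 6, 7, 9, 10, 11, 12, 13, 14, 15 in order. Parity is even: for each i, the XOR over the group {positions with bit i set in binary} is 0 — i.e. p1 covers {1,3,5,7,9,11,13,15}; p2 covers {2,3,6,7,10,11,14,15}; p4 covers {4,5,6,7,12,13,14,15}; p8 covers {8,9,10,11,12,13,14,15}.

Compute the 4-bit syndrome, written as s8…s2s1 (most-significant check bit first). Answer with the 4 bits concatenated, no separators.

0001

s1 (pos 1,3,5,7,9,11,13,15): 1⊕0⊕1⊕1⊕1⊕0⊕0⊕1 = 1
s2 (pos 2,3,6,7,10,11,14,15): 0⊕0⊕0⊕1⊕0⊕0⊕0⊕1 = 0
s4 (pos 4,5,6,7,12,13,14,15): 1⊕1⊕0⊕1⊕0⊕0⊕0⊕1 = 0
s8 (pos 8,9,10,11,12,13,14,15): 0⊕1⊕0⊕0⊕0⊕0⊕0⊕1 = 0
Syndrome s8…s1 = 0001 → error at position 1.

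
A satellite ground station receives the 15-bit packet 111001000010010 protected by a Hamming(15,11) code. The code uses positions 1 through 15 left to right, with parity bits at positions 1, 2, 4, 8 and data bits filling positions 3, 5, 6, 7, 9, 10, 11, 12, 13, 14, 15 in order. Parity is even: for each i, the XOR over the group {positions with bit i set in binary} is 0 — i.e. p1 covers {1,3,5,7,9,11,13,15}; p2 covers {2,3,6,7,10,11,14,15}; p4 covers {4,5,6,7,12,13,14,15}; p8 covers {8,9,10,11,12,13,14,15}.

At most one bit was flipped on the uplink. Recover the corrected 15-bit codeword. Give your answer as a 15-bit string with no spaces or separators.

s1 (pos 1,3,5,7,9,11,13,15): 1⊕1⊕0⊕0⊕0⊕1⊕0⊕0 = 1
s2 (pos 2,3,6,7,10,11,14,15): 1⊕1⊕1⊕0⊕0⊕1⊕1⊕0 = 1
s4 (pos 4,5,6,7,12,13,14,15): 0⊕0⊕1⊕0⊕0⊕0⊕1⊕0 = 0
s8 (pos 8,9,10,11,12,13,14,15): 0⊕0⊕0⊕1⊕0⊕0⊕1⊕0 = 0
Syndrome s8…s1 = 0011 → error at position 3.
Flip position 3: 111001000010010 → 110001000010010

110001000010010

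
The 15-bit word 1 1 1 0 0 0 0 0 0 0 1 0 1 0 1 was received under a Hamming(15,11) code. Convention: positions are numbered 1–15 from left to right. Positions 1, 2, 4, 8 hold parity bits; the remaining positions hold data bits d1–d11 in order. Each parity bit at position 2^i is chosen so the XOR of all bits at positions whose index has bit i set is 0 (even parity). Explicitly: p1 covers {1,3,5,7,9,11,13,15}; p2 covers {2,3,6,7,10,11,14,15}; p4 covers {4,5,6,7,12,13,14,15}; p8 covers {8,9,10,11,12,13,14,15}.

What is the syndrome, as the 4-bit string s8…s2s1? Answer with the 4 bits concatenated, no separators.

1001

s1 (pos 1,3,5,7,9,11,13,15): 1⊕1⊕0⊕0⊕0⊕1⊕1⊕1 = 1
s2 (pos 2,3,6,7,10,11,14,15): 1⊕1⊕0⊕0⊕0⊕1⊕0⊕1 = 0
s4 (pos 4,5,6,7,12,13,14,15): 0⊕0⊕0⊕0⊕0⊕1⊕0⊕1 = 0
s8 (pos 8,9,10,11,12,13,14,15): 0⊕0⊕0⊕1⊕0⊕1⊕0⊕1 = 1
Syndrome s8…s1 = 1001 → error at position 9.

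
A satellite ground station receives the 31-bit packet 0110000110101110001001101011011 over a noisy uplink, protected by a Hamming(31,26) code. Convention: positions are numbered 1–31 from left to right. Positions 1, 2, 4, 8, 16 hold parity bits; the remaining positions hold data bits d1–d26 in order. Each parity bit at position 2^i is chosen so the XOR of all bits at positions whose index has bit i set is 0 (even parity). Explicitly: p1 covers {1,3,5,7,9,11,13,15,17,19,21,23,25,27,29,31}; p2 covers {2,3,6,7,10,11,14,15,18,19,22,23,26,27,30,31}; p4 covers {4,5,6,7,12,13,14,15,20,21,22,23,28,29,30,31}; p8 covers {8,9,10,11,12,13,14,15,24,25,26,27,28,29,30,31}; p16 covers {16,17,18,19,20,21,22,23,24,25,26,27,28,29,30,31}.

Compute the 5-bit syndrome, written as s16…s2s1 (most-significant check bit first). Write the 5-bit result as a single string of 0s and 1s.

s1 (pos 1,3,5,7,9,11,13,15,17,19,21,23,25,27,29,31): 0⊕1⊕0⊕0⊕1⊕1⊕1⊕1⊕0⊕1⊕0⊕1⊕1⊕1⊕0⊕1 = 0
s2 (pos 2,3,6,7,10,11,14,15,18,19,22,23,26,27,30,31): 1⊕1⊕0⊕0⊕0⊕1⊕1⊕1⊕0⊕1⊕1⊕1⊕0⊕1⊕1⊕1 = 1
s4 (pos 4,5,6,7,12,13,14,15,20,21,22,23,28,29,30,31): 0⊕0⊕0⊕0⊕0⊕1⊕1⊕1⊕0⊕0⊕1⊕1⊕1⊕0⊕1⊕1 = 0
s8 (pos 8,9,10,11,12,13,14,15,24,25,26,27,28,29,30,31): 1⊕1⊕0⊕1⊕0⊕1⊕1⊕1⊕0⊕1⊕0⊕1⊕1⊕0⊕1⊕1 = 1
s16 (pos 16,17,18,19,20,21,22,23,24,25,26,27,28,29,30,31): 0⊕0⊕0⊕1⊕0⊕0⊕1⊕1⊕0⊕1⊕0⊕1⊕1⊕0⊕1⊕1 = 0
Syndrome s16…s1 = 01010 → error at position 10.

01010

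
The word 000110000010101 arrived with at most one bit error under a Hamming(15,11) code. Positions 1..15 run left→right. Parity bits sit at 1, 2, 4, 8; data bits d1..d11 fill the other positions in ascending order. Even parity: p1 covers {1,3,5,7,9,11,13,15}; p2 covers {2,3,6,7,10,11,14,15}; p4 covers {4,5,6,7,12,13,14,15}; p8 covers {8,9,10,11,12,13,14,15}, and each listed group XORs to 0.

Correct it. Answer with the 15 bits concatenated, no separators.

s1 (pos 1,3,5,7,9,11,13,15): 0⊕0⊕1⊕0⊕0⊕1⊕1⊕1 = 0
s2 (pos 2,3,6,7,10,11,14,15): 0⊕0⊕0⊕0⊕0⊕1⊕0⊕1 = 0
s4 (pos 4,5,6,7,12,13,14,15): 1⊕1⊕0⊕0⊕0⊕1⊕0⊕1 = 0
s8 (pos 8,9,10,11,12,13,14,15): 0⊕0⊕0⊕1⊕0⊕1⊕0⊕1 = 1
Syndrome s8…s1 = 1000 → error at position 8.
Flip position 8: 000110000010101 → 000110010010101

000110010010101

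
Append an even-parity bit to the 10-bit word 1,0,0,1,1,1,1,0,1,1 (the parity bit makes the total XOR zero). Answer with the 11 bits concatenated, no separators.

10011110111

XOR of the 10 data bits: 1⊕0⊕0⊕1⊕1⊕1⊕1⊕0⊕1⊕1 = 1
Parity bit = 1 (so all 11 bits XOR to 0).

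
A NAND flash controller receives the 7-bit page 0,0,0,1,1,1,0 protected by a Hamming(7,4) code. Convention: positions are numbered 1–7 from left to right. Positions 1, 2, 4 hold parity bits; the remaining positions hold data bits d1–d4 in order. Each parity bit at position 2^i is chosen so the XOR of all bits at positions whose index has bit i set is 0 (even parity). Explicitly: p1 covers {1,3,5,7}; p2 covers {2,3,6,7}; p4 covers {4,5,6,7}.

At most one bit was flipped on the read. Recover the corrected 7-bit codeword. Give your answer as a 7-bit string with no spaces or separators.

s1 (pos 1,3,5,7): 0⊕0⊕1⊕0 = 1
s2 (pos 2,3,6,7): 0⊕0⊕1⊕0 = 1
s4 (pos 4,5,6,7): 1⊕1⊕1⊕0 = 1
Syndrome s4…s1 = 111 → error at position 7.
Flip position 7: 0001110 → 0001111

0001111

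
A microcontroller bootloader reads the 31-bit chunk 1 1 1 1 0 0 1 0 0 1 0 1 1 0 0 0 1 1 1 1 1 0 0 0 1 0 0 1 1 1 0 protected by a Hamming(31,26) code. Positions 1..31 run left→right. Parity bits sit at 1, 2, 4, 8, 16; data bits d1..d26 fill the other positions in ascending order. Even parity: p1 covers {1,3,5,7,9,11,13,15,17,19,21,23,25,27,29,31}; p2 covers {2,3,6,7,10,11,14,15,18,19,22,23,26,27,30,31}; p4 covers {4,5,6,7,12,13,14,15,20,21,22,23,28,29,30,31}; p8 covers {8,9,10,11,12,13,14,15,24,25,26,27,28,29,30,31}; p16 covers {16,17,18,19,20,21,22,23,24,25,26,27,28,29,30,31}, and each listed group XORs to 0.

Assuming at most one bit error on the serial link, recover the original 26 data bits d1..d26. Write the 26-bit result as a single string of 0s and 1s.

10010101100111110001001111

s1 (pos 1,3,5,7,9,11,13,15,17,19,21,23,25,27,29,31): 1⊕1⊕0⊕1⊕0⊕0⊕1⊕0⊕1⊕1⊕1⊕0⊕1⊕0⊕1⊕0 = 1
s2 (pos 2,3,6,7,10,11,14,15,18,19,22,23,26,27,30,31): 1⊕1⊕0⊕1⊕1⊕0⊕0⊕0⊕1⊕1⊕0⊕0⊕0⊕0⊕1⊕0 = 1
s4 (pos 4,5,6,7,12,13,14,15,20,21,22,23,28,29,30,31): 1⊕0⊕0⊕1⊕1⊕1⊕0⊕0⊕1⊕1⊕0⊕0⊕1⊕1⊕1⊕0 = 1
s8 (pos 8,9,10,11,12,13,14,15,24,25,26,27,28,29,30,31): 0⊕0⊕1⊕0⊕1⊕1⊕0⊕0⊕0⊕1⊕0⊕0⊕1⊕1⊕1⊕0 = 1
s16 (pos 16,17,18,19,20,21,22,23,24,25,26,27,28,29,30,31): 0⊕1⊕1⊕1⊕1⊕1⊕0⊕0⊕0⊕1⊕0⊕0⊕1⊕1⊕1⊕0 = 1
Syndrome s16…s1 = 11111 → error at position 31.
Flip position 31: 1111001001011000111110001001110 → 1111001001011000111110001001111
Read data bits from positions 3,5,6,7,9,10,11,12,13,14,15,17,18,19,20,21,22,23,24,25,26,27,28,29,30,31: 10010101100111110001001111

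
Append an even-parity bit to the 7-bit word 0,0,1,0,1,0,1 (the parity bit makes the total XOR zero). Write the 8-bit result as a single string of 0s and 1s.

XOR of the 7 data bits: 0⊕0⊕1⊕0⊕1⊕0⊕1 = 1
Parity bit = 1 (so all 8 bits XOR to 0).

00101011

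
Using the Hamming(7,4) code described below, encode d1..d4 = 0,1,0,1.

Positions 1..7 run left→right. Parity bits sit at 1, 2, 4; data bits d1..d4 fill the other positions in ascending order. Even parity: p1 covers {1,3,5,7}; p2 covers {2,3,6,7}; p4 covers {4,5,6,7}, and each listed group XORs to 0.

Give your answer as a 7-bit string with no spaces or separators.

0100101

Place data at non-parity positions: p1 p2 0 p4 1 0 1
p1 (pos 1,3,5,7): XOR of data positions = 0⊕1⊕1 = 0
p2 (pos 2,3,6,7): XOR of data positions = 0⊕0⊕1 = 1
p4 (pos 4,5,6,7): XOR of data positions = 1⊕0⊕1 = 0
Codeword: 0100101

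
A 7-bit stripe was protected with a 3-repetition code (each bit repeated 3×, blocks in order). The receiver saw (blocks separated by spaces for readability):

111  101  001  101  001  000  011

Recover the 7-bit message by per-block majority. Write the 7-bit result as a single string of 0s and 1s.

1101001

Block 1 (111): 3 ones → 1
Block 2 (101): 2 ones → 1
Block 3 (001): 1 one → 0
Block 4 (101): 2 ones → 1
Block 5 (001): 1 one → 0
Block 6 (000): 0 ones → 0
Block 7 (011): 2 ones → 1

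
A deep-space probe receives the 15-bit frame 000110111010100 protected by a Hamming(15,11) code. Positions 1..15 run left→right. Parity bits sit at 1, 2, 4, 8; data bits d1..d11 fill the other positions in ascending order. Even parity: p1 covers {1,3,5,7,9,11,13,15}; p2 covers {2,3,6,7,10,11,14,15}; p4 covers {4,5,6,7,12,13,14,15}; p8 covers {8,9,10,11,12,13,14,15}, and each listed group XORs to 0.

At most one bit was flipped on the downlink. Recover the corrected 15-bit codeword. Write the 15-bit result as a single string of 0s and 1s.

s1 (pos 1,3,5,7,9,11,13,15): 0⊕0⊕1⊕1⊕1⊕1⊕1⊕0 = 1
s2 (pos 2,3,6,7,10,11,14,15): 0⊕0⊕0⊕1⊕0⊕1⊕0⊕0 = 0
s4 (pos 4,5,6,7,12,13,14,15): 1⊕1⊕0⊕1⊕0⊕1⊕0⊕0 = 0
s8 (pos 8,9,10,11,12,13,14,15): 1⊕1⊕0⊕1⊕0⊕1⊕0⊕0 = 0
Syndrome s8…s1 = 0001 → error at position 1.
Flip position 1: 000110111010100 → 100110111010100

100110111010100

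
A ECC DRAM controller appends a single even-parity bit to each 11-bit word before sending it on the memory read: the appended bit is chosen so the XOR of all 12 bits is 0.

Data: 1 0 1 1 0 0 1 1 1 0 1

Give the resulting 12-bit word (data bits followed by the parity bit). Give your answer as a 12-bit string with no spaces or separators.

XOR of the 11 data bits: 1⊕0⊕1⊕1⊕0⊕0⊕1⊕1⊕1⊕0⊕1 = 1
Parity bit = 1 (so all 12 bits XOR to 0).

101100111011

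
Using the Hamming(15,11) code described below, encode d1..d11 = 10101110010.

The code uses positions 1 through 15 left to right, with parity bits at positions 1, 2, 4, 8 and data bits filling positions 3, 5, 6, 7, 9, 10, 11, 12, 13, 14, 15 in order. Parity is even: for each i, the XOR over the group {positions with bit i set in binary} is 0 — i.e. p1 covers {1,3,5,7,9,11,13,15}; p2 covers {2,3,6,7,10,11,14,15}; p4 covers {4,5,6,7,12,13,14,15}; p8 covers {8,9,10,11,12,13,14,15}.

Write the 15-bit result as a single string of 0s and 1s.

111001001110010

Place data at non-parity positions: p1 p2 1 p4 0 1 0 p8 1 1 1 0 0 1 0
p1 (pos 1,3,5,7,9,11,13,15): XOR of data positions = 1⊕0⊕0⊕1⊕1⊕0⊕0 = 1
p2 (pos 2,3,6,7,10,11,14,15): XOR of data positions = 1⊕1⊕0⊕1⊕1⊕1⊕0 = 1
p4 (pos 4,5,6,7,12,13,14,15): XOR of data positions = 0⊕1⊕0⊕0⊕0⊕1⊕0 = 0
p8 (pos 8,9,10,11,12,13,14,15): XOR of data positions = 1⊕1⊕1⊕0⊕0⊕1⊕0 = 0
Codeword: 111001001110010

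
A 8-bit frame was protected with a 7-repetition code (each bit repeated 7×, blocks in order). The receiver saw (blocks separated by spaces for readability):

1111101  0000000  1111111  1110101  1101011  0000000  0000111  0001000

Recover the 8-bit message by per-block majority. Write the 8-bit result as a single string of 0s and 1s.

10111000

Block 1 (1111101): 6 ones → 1
Block 2 (0000000): 0 ones → 0
Block 3 (1111111): 7 ones → 1
Block 4 (1110101): 5 ones → 1
Block 5 (1101011): 5 ones → 1
Block 6 (0000000): 0 ones → 0
Block 7 (0000111): 3 ones → 0
Block 8 (0001000): 1 one → 0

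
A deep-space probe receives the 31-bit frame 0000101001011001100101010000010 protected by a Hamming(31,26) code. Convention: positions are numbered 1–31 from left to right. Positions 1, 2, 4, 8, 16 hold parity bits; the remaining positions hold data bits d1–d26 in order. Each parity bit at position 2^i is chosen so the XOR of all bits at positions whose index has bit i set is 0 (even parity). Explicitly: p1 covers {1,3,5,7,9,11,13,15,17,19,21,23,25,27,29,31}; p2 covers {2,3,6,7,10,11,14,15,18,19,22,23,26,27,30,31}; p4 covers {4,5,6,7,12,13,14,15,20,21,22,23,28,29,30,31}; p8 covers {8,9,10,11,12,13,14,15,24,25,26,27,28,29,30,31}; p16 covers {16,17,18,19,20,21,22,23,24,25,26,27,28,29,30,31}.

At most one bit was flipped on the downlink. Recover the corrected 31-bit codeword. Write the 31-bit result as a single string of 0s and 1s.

s1 (pos 1,3,5,7,9,11,13,15,17,19,21,23,25,27,29,31): 0⊕0⊕1⊕1⊕0⊕0⊕1⊕0⊕1⊕0⊕0⊕0⊕0⊕0⊕0⊕0 = 0
s2 (pos 2,3,6,7,10,11,14,15,18,19,22,23,26,27,30,31): 0⊕0⊕0⊕1⊕1⊕0⊕0⊕0⊕0⊕0⊕1⊕0⊕0⊕0⊕1⊕0 = 0
s4 (pos 4,5,6,7,12,13,14,15,20,21,22,23,28,29,30,31): 0⊕1⊕0⊕1⊕1⊕1⊕0⊕0⊕1⊕0⊕1⊕0⊕0⊕0⊕1⊕0 = 1
s8 (pos 8,9,10,11,12,13,14,15,24,25,26,27,28,29,30,31): 0⊕0⊕1⊕0⊕1⊕1⊕0⊕0⊕1⊕0⊕0⊕0⊕0⊕0⊕1⊕0 = 1
s16 (pos 16,17,18,19,20,21,22,23,24,25,26,27,28,29,30,31): 1⊕1⊕0⊕0⊕1⊕0⊕1⊕0⊕1⊕0⊕0⊕0⊕0⊕0⊕1⊕0 = 0
Syndrome s16…s1 = 01100 → error at position 12.
Flip position 12: 0000101001011001100101010000010 → 0000101001001001100101010000010

0000101001001001100101010000010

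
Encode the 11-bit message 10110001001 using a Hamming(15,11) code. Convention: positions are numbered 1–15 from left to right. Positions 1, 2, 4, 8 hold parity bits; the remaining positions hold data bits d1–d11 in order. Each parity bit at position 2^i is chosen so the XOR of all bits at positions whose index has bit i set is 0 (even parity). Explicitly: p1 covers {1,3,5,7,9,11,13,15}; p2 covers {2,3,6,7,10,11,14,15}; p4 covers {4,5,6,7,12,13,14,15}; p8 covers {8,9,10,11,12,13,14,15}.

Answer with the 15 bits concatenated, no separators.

101001100001001

Place data at non-parity positions: p1 p2 1 p4 0 1 1 p8 0 0 0 1 0 0 1
p1 (pos 1,3,5,7,9,11,13,15): XOR of data positions = 1⊕0⊕1⊕0⊕0⊕0⊕1 = 1
p2 (pos 2,3,6,7,10,11,14,15): XOR of data positions = 1⊕1⊕1⊕0⊕0⊕0⊕1 = 0
p4 (pos 4,5,6,7,12,13,14,15): XOR of data positions = 0⊕1⊕1⊕1⊕0⊕0⊕1 = 0
p8 (pos 8,9,10,11,12,13,14,15): XOR of data positions = 0⊕0⊕0⊕1⊕0⊕0⊕1 = 0
Codeword: 101001100001001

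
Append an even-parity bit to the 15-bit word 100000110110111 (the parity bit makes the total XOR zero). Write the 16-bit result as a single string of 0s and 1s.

XOR of the 15 data bits: 1⊕0⊕0⊕0⊕0⊕0⊕1⊕1⊕0⊕1⊕1⊕0⊕1⊕1⊕1 = 0
Parity bit = 0 (so all 16 bits XOR to 0).

1000001101101110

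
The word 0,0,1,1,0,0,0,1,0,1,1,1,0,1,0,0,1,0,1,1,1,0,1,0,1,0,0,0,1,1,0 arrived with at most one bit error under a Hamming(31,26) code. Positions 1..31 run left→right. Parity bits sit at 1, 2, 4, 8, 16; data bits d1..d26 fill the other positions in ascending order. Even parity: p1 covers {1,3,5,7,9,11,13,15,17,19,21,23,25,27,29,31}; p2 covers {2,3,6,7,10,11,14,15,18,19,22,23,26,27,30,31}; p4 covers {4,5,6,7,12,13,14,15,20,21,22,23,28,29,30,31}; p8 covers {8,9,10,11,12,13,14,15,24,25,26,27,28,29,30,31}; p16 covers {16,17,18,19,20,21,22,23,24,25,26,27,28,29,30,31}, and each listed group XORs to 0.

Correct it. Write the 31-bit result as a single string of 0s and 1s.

0111000101110100101110101000110

s1 (pos 1,3,5,7,9,11,13,15,17,19,21,23,25,27,29,31): 0⊕1⊕0⊕0⊕0⊕1⊕0⊕0⊕1⊕1⊕1⊕1⊕1⊕0⊕1⊕0 = 0
s2 (pos 2,3,6,7,10,11,14,15,18,19,22,23,26,27,30,31): 0⊕1⊕0⊕0⊕1⊕1⊕1⊕0⊕0⊕1⊕0⊕1⊕0⊕0⊕1⊕0 = 1
s4 (pos 4,5,6,7,12,13,14,15,20,21,22,23,28,29,30,31): 1⊕0⊕0⊕0⊕1⊕0⊕1⊕0⊕1⊕1⊕0⊕1⊕0⊕1⊕1⊕0 = 0
s8 (pos 8,9,10,11,12,13,14,15,24,25,26,27,28,29,30,31): 1⊕0⊕1⊕1⊕1⊕0⊕1⊕0⊕0⊕1⊕0⊕0⊕0⊕1⊕1⊕0 = 0
s16 (pos 16,17,18,19,20,21,22,23,24,25,26,27,28,29,30,31): 0⊕1⊕0⊕1⊕1⊕1⊕0⊕1⊕0⊕1⊕0⊕0⊕0⊕1⊕1⊕0 = 0
Syndrome s16…s1 = 00010 → error at position 2.
Flip position 2: 0011000101110100101110101000110 → 0111000101110100101110101000110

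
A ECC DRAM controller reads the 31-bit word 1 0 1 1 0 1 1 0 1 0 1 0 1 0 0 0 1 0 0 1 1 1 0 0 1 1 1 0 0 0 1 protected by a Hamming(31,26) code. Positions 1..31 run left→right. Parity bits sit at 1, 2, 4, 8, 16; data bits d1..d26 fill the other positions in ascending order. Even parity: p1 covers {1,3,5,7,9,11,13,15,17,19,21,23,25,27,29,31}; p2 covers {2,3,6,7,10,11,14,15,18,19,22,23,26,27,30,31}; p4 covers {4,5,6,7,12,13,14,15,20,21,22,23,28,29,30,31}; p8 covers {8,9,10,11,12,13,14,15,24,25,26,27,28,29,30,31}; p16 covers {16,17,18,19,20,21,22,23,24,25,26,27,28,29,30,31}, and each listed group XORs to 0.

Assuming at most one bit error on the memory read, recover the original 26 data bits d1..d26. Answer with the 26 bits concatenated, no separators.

s1 (pos 1,3,5,7,9,11,13,15,17,19,21,23,25,27,29,31): 1⊕1⊕0⊕1⊕1⊕1⊕1⊕0⊕1⊕0⊕1⊕0⊕1⊕1⊕0⊕1 = 1
s2 (pos 2,3,6,7,10,11,14,15,18,19,22,23,26,27,30,31): 0⊕1⊕1⊕1⊕0⊕1⊕0⊕0⊕0⊕0⊕1⊕0⊕1⊕1⊕0⊕1 = 0
s4 (pos 4,5,6,7,12,13,14,15,20,21,22,23,28,29,30,31): 1⊕0⊕1⊕1⊕0⊕1⊕0⊕0⊕1⊕1⊕1⊕0⊕0⊕0⊕0⊕1 = 0
s8 (pos 8,9,10,11,12,13,14,15,24,25,26,27,28,29,30,31): 0⊕1⊕0⊕1⊕0⊕1⊕0⊕0⊕0⊕1⊕1⊕1⊕0⊕0⊕0⊕1 = 1
s16 (pos 16,17,18,19,20,21,22,23,24,25,26,27,28,29,30,31): 0⊕1⊕0⊕0⊕1⊕1⊕1⊕0⊕0⊕1⊕1⊕1⊕0⊕0⊕0⊕1 = 0
Syndrome s16…s1 = 01001 → error at position 9.
Flip position 9: 1011011010101000100111001110001 → 1011011000101000100111001110001
Read data bits from positions 3,5,6,7,9,10,11,12,13,14,15,17,18,19,20,21,22,23,24,25,26,27,28,29,30,31: 10110010100100111001110001

10110010100100111001110001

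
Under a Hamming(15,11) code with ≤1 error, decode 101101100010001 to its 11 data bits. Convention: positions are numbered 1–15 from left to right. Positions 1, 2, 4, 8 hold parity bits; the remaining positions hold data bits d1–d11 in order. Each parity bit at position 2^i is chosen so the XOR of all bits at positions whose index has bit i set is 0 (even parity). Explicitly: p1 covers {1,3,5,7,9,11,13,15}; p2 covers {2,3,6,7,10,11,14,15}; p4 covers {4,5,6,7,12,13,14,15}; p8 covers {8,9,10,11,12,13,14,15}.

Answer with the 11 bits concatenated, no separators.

s1 (pos 1,3,5,7,9,11,13,15): 1⊕1⊕0⊕1⊕0⊕1⊕0⊕1 = 1
s2 (pos 2,3,6,7,10,11,14,15): 0⊕1⊕1⊕1⊕0⊕1⊕0⊕1 = 1
s4 (pos 4,5,6,7,12,13,14,15): 1⊕0⊕1⊕1⊕0⊕0⊕0⊕1 = 0
s8 (pos 8,9,10,11,12,13,14,15): 0⊕0⊕0⊕1⊕0⊕0⊕0⊕1 = 0
Syndrome s8…s1 = 0011 → error at position 3.
Flip position 3: 101101100010001 → 100101100010001
Read data bits from positions 3,5,6,7,9,10,11,12,13,14,15: 00110010001

00110010001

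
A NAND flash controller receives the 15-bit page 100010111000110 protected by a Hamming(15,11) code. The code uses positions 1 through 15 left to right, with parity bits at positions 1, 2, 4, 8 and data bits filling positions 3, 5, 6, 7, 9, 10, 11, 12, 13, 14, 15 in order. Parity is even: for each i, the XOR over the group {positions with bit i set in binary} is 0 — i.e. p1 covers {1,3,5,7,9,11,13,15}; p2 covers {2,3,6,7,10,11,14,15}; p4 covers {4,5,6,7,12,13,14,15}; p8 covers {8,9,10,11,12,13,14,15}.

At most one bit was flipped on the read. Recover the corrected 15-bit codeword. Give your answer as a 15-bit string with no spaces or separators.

s1 (pos 1,3,5,7,9,11,13,15): 1⊕0⊕1⊕1⊕1⊕0⊕1⊕0 = 1
s2 (pos 2,3,6,7,10,11,14,15): 0⊕0⊕0⊕1⊕0⊕0⊕1⊕0 = 0
s4 (pos 4,5,6,7,12,13,14,15): 0⊕1⊕0⊕1⊕0⊕1⊕1⊕0 = 0
s8 (pos 8,9,10,11,12,13,14,15): 1⊕1⊕0⊕0⊕0⊕1⊕1⊕0 = 0
Syndrome s8…s1 = 0001 → error at position 1.
Flip position 1: 100010111000110 → 000010111000110

000010111000110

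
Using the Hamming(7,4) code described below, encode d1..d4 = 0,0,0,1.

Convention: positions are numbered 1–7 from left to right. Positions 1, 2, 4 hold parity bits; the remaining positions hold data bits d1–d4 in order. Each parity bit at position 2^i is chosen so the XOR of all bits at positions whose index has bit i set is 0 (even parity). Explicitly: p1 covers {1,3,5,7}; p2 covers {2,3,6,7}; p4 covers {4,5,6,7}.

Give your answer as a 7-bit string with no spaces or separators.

1101001

Place data at non-parity positions: p1 p2 0 p4 0 0 1
p1 (pos 1,3,5,7): XOR of data positions = 0⊕0⊕1 = 1
p2 (pos 2,3,6,7): XOR of data positions = 0⊕0⊕1 = 1
p4 (pos 4,5,6,7): XOR of data positions = 0⊕0⊕1 = 1
Codeword: 1101001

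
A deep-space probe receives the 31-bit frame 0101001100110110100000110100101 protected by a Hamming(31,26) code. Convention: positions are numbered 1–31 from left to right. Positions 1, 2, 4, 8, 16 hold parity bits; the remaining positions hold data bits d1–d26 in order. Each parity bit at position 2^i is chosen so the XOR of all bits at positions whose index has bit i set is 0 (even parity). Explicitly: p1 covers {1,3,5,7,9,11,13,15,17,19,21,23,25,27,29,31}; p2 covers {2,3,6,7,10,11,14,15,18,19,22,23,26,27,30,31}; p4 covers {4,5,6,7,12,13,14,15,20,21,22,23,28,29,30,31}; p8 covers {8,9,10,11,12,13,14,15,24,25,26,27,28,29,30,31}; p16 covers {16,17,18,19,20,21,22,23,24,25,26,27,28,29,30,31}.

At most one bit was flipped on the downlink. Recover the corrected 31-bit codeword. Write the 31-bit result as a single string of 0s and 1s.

s1 (pos 1,3,5,7,9,11,13,15,17,19,21,23,25,27,29,31): 0⊕0⊕0⊕1⊕0⊕1⊕0⊕1⊕1⊕0⊕0⊕1⊕0⊕0⊕1⊕1 = 1
s2 (pos 2,3,6,7,10,11,14,15,18,19,22,23,26,27,30,31): 1⊕0⊕0⊕1⊕0⊕1⊕1⊕1⊕0⊕0⊕0⊕1⊕1⊕0⊕0⊕1 = 0
s4 (pos 4,5,6,7,12,13,14,15,20,21,22,23,28,29,30,31): 1⊕0⊕0⊕1⊕1⊕0⊕1⊕1⊕0⊕0⊕0⊕1⊕0⊕1⊕0⊕1 = 0
s8 (pos 8,9,10,11,12,13,14,15,24,25,26,27,28,29,30,31): 1⊕0⊕0⊕1⊕1⊕0⊕1⊕1⊕1⊕0⊕1⊕0⊕0⊕1⊕0⊕1 = 1
s16 (pos 16,17,18,19,20,21,22,23,24,25,26,27,28,29,30,31): 0⊕1⊕0⊕0⊕0⊕0⊕0⊕1⊕1⊕0⊕1⊕0⊕0⊕1⊕0⊕1 = 0
Syndrome s16…s1 = 01001 → error at position 9.
Flip position 9: 0101001100110110100000110100101 → 0101001110110110100000110100101

0101001110110110100000110100101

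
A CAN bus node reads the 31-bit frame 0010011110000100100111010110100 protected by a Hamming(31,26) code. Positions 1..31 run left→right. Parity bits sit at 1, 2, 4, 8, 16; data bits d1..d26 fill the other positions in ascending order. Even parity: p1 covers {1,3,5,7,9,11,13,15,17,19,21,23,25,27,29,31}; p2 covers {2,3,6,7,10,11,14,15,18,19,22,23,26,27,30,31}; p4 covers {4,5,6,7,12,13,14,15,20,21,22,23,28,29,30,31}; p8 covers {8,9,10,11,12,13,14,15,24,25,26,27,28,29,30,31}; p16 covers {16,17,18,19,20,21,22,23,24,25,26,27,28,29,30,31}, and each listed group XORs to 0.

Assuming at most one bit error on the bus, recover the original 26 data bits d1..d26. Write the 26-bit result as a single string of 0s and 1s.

10111000011100111010110100

s1 (pos 1,3,5,7,9,11,13,15,17,19,21,23,25,27,29,31): 0⊕1⊕0⊕1⊕1⊕0⊕0⊕0⊕1⊕0⊕1⊕0⊕0⊕1⊕1⊕0 = 1
s2 (pos 2,3,6,7,10,11,14,15,18,19,22,23,26,27,30,31): 0⊕1⊕1⊕1⊕0⊕0⊕1⊕0⊕0⊕0⊕1⊕0⊕1⊕1⊕0⊕0 = 1
s4 (pos 4,5,6,7,12,13,14,15,20,21,22,23,28,29,30,31): 0⊕0⊕1⊕1⊕0⊕0⊕1⊕0⊕1⊕1⊕1⊕0⊕0⊕1⊕0⊕0 = 1
s8 (pos 8,9,10,11,12,13,14,15,24,25,26,27,28,29,30,31): 1⊕1⊕0⊕0⊕0⊕0⊕1⊕0⊕1⊕0⊕1⊕1⊕0⊕1⊕0⊕0 = 1
s16 (pos 16,17,18,19,20,21,22,23,24,25,26,27,28,29,30,31): 0⊕1⊕0⊕0⊕1⊕1⊕1⊕0⊕1⊕0⊕1⊕1⊕0⊕1⊕0⊕0 = 0
Syndrome s16…s1 = 01111 → error at position 15.
Flip position 15: 0010011110000100100111010110100 → 0010011110000110100111010110100
Read data bits from positions 3,5,6,7,9,10,11,12,13,14,15,17,18,19,20,21,22,23,24,25,26,27,28,29,30,31: 10111000011100111010110100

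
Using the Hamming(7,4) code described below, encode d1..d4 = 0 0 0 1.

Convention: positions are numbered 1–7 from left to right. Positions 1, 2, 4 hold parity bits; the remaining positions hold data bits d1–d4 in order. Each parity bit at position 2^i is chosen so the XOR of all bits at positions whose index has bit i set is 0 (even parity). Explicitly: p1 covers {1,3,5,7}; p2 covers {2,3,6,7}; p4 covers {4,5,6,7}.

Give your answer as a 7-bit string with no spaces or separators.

Place data at non-parity positions: p1 p2 0 p4 0 0 1
p1 (pos 1,3,5,7): XOR of data positions = 0⊕0⊕1 = 1
p2 (pos 2,3,6,7): XOR of data positions = 0⊕0⊕1 = 1
p4 (pos 4,5,6,7): XOR of data positions = 0⊕0⊕1 = 1
Codeword: 1101001

1101001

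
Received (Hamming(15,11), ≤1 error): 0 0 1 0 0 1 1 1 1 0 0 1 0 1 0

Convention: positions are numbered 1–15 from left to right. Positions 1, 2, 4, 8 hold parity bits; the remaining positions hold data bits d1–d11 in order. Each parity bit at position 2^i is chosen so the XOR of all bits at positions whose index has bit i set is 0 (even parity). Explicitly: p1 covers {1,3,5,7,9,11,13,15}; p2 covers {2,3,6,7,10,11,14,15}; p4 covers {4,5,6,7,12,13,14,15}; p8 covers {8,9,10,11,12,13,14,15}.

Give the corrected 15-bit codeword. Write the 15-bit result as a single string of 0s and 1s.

s1 (pos 1,3,5,7,9,11,13,15): 0⊕1⊕0⊕1⊕1⊕0⊕0⊕0 = 1
s2 (pos 2,3,6,7,10,11,14,15): 0⊕1⊕1⊕1⊕0⊕0⊕1⊕0 = 0
s4 (pos 4,5,6,7,12,13,14,15): 0⊕0⊕1⊕1⊕1⊕0⊕1⊕0 = 0
s8 (pos 8,9,10,11,12,13,14,15): 1⊕1⊕0⊕0⊕1⊕0⊕1⊕0 = 0
Syndrome s8…s1 = 0001 → error at position 1.
Flip position 1: 001001111001010 → 101001111001010

101001111001010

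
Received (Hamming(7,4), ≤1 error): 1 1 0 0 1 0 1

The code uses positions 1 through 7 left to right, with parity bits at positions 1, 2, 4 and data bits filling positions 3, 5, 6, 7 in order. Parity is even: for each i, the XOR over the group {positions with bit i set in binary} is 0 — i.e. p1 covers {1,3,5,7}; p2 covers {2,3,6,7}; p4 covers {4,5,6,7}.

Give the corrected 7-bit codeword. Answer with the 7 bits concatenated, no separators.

0100101

s1 (pos 1,3,5,7): 1⊕0⊕1⊕1 = 1
s2 (pos 2,3,6,7): 1⊕0⊕0⊕1 = 0
s4 (pos 4,5,6,7): 0⊕1⊕0⊕1 = 0
Syndrome s4…s1 = 001 → error at position 1.
Flip position 1: 1100101 → 0100101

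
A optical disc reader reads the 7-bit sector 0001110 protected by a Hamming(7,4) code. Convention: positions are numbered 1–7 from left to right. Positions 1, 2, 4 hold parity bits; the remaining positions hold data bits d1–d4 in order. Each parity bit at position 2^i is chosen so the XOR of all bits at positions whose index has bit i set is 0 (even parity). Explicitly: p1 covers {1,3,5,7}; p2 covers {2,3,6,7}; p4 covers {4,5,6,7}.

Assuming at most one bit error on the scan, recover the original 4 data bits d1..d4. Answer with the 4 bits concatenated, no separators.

0111

s1 (pos 1,3,5,7): 0⊕0⊕1⊕0 = 1
s2 (pos 2,3,6,7): 0⊕0⊕1⊕0 = 1
s4 (pos 4,5,6,7): 1⊕1⊕1⊕0 = 1
Syndrome s4…s1 = 111 → error at position 7.
Flip position 7: 0001110 → 0001111
Read data bits from positions 3,5,6,7: 0111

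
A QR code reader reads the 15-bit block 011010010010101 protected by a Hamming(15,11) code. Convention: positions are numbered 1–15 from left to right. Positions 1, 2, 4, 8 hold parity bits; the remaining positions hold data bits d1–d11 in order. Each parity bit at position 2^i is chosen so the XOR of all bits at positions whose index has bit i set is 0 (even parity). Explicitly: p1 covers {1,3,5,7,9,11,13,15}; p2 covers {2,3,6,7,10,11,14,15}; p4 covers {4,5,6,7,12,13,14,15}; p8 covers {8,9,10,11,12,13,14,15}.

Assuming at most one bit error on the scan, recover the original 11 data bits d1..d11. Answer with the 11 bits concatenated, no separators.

s1 (pos 1,3,5,7,9,11,13,15): 0⊕1⊕1⊕0⊕0⊕1⊕1⊕1 = 1
s2 (pos 2,3,6,7,10,11,14,15): 1⊕1⊕0⊕0⊕0⊕1⊕0⊕1 = 0
s4 (pos 4,5,6,7,12,13,14,15): 0⊕1⊕0⊕0⊕0⊕1⊕0⊕1 = 1
s8 (pos 8,9,10,11,12,13,14,15): 1⊕0⊕0⊕1⊕0⊕1⊕0⊕1 = 0
Syndrome s8…s1 = 0101 → error at position 5.
Flip position 5: 011010010010101 → 011000010010101
Read data bits from positions 3,5,6,7,9,10,11,12,13,14,15: 10000010101

10000010101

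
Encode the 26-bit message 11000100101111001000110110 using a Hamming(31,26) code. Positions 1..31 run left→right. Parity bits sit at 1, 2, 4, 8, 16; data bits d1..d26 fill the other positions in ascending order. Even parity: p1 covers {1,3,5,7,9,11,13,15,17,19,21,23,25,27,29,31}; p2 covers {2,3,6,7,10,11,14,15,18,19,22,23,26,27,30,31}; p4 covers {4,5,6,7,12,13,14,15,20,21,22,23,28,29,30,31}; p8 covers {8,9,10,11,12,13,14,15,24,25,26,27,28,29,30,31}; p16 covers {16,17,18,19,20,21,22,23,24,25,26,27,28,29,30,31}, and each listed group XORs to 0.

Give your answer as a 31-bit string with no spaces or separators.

0110100101001010111001000110110

Place data at non-parity positions: p1 p2 1 p4 1 0 0 p8 0 1 0 0 1 0 1 p16 1 1 1 0 0 1 0 0 0 1 1 0 1 1 0
p1 (pos 1,3,5,7,9,11,13,15,17,19,21,23,25,27,29,31): XOR of data positions = 1⊕1⊕0⊕0⊕0⊕1⊕1⊕1⊕1⊕0⊕0⊕0⊕1⊕1⊕0 = 0
p2 (pos 2,3,6,7,10,11,14,15,18,19,22,23,26,27,30,31): XOR of data positions = 1⊕0⊕0⊕1⊕0⊕0⊕1⊕1⊕1⊕1⊕0⊕1⊕1⊕1⊕0 = 1
p4 (pos 4,5,6,7,12,13,14,15,20,21,22,23,28,29,30,31): XOR of data positions = 1⊕0⊕0⊕0⊕1⊕0⊕1⊕0⊕0⊕1⊕0⊕0⊕1⊕1⊕0 = 0
p8 (pos 8,9,10,11,12,13,14,15,24,25,26,27,28,29,30,31): XOR of data positions = 0⊕1⊕0⊕0⊕1⊕0⊕1⊕0⊕0⊕1⊕1⊕0⊕1⊕1⊕0 = 1
p16 (pos 16,17,18,19,20,21,22,23,24,25,26,27,28,29,30,31): XOR of data positions = 1⊕1⊕1⊕0⊕0⊕1⊕0⊕0⊕0⊕1⊕1⊕0⊕1⊕1⊕0 = 0
Codeword: 0110100101001010111001000110110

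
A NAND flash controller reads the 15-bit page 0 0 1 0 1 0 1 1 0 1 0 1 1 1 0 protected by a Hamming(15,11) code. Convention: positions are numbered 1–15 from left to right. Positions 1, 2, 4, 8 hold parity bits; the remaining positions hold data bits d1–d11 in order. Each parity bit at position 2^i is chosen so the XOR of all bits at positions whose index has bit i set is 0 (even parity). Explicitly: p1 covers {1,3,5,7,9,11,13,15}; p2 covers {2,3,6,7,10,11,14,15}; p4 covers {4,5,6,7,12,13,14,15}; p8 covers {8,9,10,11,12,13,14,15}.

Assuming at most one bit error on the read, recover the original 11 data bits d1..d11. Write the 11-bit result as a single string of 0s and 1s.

11010100110

s1 (pos 1,3,5,7,9,11,13,15): 0⊕1⊕1⊕1⊕0⊕0⊕1⊕0 = 0
s2 (pos 2,3,6,7,10,11,14,15): 0⊕1⊕0⊕1⊕1⊕0⊕1⊕0 = 0
s4 (pos 4,5,6,7,12,13,14,15): 0⊕1⊕0⊕1⊕1⊕1⊕1⊕0 = 1
s8 (pos 8,9,10,11,12,13,14,15): 1⊕0⊕1⊕0⊕1⊕1⊕1⊕0 = 1
Syndrome s8…s1 = 1100 → error at position 12.
Flip position 12: 001010110101110 → 001010110100110
Read data bits from positions 3,5,6,7,9,10,11,12,13,14,15: 11010100110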